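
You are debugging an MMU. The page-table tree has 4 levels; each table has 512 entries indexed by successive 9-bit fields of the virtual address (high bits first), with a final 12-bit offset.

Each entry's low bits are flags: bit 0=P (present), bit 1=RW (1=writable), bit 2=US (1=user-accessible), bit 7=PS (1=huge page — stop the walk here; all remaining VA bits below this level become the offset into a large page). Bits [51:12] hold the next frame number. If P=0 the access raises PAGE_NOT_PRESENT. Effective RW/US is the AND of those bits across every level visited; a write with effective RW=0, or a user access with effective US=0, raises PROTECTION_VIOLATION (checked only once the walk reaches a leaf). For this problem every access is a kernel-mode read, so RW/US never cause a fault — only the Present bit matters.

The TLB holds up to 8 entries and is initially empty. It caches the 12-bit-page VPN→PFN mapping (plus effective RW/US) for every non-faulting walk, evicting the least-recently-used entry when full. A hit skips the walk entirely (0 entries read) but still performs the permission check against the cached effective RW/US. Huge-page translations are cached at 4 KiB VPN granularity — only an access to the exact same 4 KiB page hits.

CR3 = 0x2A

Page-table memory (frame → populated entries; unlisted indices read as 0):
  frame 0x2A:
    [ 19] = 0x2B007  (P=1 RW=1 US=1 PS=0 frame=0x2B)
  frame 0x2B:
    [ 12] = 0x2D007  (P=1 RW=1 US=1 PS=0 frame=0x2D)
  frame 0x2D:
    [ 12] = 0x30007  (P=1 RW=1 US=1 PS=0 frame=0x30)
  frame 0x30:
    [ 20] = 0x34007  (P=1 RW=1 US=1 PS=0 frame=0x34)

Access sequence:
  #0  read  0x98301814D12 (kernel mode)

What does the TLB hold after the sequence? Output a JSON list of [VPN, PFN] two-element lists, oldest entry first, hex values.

Trace:
#0 VA=0x98301814D12 (r,kernel):
  L0 @0x2A[19] → 0x2B007  P=1,RW=1,US=1,PS=0
  L1 @0x2B[12] → 0x2D007  P=1,RW=1,US=1,PS=0
  L2 @0x2D[12] → 0x30007  P=1,RW=1,US=1,PS=0
  L3 @0x30[20] → 0x34007  P=1,RW=1,US=1,PS=0
  ⇒ phys 0x34D12  [4 reads]

TLB: [["0x98301814", "0x34"]]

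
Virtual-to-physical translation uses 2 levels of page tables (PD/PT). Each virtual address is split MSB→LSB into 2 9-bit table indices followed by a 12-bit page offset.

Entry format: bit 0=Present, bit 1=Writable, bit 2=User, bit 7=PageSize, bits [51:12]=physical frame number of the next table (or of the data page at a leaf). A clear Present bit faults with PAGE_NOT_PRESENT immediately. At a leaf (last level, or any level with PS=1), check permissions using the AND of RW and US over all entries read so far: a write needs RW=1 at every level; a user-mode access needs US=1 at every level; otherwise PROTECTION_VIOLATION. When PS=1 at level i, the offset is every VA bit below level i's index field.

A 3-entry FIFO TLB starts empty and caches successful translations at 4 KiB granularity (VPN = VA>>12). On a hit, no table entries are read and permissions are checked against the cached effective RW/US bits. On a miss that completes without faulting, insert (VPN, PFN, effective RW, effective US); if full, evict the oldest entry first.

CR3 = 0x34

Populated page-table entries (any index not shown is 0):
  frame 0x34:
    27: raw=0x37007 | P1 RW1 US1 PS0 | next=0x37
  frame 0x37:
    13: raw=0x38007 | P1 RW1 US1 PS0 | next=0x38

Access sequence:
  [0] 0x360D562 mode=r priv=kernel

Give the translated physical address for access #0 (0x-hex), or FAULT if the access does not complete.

Trace:
#0 VA=0x360D562 (r,kernel):
  [0] read 0x34 idx=27: raw=0x37007 flags P=1 W=1 U=1 S=0
  [1] read 0x37 idx=13: raw=0x38007 flags P=1 W=1 U=1 S=0
  ⇒ phys 0x38562  [2 reads]

Access #0 PA: 0x38562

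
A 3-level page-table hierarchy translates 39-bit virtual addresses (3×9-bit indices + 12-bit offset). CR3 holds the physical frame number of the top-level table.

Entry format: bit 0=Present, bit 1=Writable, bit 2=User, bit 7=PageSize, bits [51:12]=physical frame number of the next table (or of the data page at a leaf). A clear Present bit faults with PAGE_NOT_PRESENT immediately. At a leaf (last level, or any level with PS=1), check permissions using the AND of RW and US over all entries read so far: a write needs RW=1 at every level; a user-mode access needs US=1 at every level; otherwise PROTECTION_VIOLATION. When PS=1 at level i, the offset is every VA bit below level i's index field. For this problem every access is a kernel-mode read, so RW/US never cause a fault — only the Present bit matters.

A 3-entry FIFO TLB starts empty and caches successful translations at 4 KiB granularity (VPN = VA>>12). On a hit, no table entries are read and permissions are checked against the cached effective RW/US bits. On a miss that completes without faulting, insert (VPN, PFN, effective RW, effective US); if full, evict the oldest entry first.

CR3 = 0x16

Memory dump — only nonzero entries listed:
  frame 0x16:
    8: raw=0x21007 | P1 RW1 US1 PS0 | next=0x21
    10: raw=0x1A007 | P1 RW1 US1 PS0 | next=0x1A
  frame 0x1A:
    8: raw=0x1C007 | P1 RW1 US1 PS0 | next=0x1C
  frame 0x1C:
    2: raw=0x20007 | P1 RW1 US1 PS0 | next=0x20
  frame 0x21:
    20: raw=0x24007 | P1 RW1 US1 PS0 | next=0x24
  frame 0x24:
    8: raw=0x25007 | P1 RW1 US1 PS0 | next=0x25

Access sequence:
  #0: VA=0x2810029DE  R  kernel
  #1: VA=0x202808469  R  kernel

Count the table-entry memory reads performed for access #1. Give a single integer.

Walk each access:
#0 VA=0x2810029DE (r,kernel):
  L0 @0x16[10] → 0x1A007  P=1,RW=1,US=1,PS=0
  L1 @0x1A[8] → 0x1C007  P=1,RW=1,US=1,PS=0
  L2 @0x1C[2] → 0x20007  P=1,RW=1,US=1,PS=0
  ✓ 0x209DE  — 3 lookups
#1 VA=0x202808469 (r,kernel):
  L0 @0x16[8] → 0x21007  P=1,RW=1,US=1,PS=0
  L1 @0x21[20] → 0x24007  P=1,RW=1,US=1,PS=0
  L2 @0x24[8] → 0x25007  P=1,RW=1,US=1,PS=0
  ✓ 0x25469  — 3 lookups

Entries read for #1: 3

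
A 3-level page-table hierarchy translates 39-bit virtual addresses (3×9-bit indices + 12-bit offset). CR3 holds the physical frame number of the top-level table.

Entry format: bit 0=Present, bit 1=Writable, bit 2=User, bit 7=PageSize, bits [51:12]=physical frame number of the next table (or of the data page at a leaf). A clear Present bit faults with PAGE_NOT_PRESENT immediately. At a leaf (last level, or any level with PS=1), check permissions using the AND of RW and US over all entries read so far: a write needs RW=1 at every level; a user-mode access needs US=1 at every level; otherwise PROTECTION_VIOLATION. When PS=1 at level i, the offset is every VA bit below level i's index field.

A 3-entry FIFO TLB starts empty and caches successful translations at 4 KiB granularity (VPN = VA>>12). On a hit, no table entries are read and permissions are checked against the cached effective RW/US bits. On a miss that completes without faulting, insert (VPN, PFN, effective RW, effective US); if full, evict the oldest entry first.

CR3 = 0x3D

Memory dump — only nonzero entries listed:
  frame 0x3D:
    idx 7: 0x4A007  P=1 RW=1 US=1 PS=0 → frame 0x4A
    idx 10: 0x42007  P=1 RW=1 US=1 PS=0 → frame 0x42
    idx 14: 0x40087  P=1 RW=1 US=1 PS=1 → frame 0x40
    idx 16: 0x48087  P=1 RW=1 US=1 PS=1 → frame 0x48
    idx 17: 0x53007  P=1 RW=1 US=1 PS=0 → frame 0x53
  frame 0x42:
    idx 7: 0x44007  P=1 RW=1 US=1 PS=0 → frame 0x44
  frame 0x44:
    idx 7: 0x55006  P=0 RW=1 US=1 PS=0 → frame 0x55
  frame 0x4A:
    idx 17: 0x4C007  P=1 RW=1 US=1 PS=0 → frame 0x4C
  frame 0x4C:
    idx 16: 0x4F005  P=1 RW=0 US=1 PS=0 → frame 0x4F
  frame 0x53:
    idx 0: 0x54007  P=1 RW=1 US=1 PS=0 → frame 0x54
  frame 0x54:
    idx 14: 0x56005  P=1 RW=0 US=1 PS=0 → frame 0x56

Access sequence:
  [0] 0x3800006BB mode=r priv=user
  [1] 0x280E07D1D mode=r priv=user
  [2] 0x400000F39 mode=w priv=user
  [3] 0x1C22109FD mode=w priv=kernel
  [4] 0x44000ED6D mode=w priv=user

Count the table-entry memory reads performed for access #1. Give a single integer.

Trace:
#0 VA=0x3800006BB (r,user):
  [0] read 0x3D idx=14: raw=0x40087 flags P=1 W=1 U=1 S=1
  ✓ 0x406BB (huge @L0)  — 1 lookups
#1 VA=0x280E07D1D (r,user):
  [0] read 0x3D idx=10: raw=0x42007 flags P=1 W=1 U=1 S=0
  [1] read 0x42 idx=7: raw=0x44007 flags P=1 W=1 U=1 S=0
  [2] read 0x44 idx=7: raw=0x55006 flags P=0 W=1 U=1 S=0
  → PAGE_NOT_PRESENT  (3 entries read)
#2 VA=0x400000F39 (w,user):
  [0] read 0x3D idx=16: raw=0x48087 flags P=1 W=1 U=1 S=1
  ✓ 0x48F39 (huge @L0)  — 1 lookups
#3 VA=0x1C22109FD (w,kernel):
  [0] read 0x3D idx=7: raw=0x4A007 flags P=1 W=1 U=1 S=0
  [1] read 0x4A idx=17: raw=0x4C007 flags P=1 W=1 U=1 S=0
  [2] read 0x4C idx=16: raw=0x4F005 flags P=1 W=0 U=1 S=0
  → PROTECTION_VIOLATION  (3 entries read)
#4 VA=0x44000ED6D (w,user):
  [0] read 0x3D idx=17: raw=0x53007 flags P=1 W=1 U=1 S=0
  [1] read 0x53 idx=0: raw=0x54007 flags P=1 W=1 U=1 S=0
  [2] read 0x54 idx=14: raw=0x56005 flags P=1 W=0 U=1 S=0
  → PROTECTION_VIOLATION  (3 entries read)

Entries read for #1: 3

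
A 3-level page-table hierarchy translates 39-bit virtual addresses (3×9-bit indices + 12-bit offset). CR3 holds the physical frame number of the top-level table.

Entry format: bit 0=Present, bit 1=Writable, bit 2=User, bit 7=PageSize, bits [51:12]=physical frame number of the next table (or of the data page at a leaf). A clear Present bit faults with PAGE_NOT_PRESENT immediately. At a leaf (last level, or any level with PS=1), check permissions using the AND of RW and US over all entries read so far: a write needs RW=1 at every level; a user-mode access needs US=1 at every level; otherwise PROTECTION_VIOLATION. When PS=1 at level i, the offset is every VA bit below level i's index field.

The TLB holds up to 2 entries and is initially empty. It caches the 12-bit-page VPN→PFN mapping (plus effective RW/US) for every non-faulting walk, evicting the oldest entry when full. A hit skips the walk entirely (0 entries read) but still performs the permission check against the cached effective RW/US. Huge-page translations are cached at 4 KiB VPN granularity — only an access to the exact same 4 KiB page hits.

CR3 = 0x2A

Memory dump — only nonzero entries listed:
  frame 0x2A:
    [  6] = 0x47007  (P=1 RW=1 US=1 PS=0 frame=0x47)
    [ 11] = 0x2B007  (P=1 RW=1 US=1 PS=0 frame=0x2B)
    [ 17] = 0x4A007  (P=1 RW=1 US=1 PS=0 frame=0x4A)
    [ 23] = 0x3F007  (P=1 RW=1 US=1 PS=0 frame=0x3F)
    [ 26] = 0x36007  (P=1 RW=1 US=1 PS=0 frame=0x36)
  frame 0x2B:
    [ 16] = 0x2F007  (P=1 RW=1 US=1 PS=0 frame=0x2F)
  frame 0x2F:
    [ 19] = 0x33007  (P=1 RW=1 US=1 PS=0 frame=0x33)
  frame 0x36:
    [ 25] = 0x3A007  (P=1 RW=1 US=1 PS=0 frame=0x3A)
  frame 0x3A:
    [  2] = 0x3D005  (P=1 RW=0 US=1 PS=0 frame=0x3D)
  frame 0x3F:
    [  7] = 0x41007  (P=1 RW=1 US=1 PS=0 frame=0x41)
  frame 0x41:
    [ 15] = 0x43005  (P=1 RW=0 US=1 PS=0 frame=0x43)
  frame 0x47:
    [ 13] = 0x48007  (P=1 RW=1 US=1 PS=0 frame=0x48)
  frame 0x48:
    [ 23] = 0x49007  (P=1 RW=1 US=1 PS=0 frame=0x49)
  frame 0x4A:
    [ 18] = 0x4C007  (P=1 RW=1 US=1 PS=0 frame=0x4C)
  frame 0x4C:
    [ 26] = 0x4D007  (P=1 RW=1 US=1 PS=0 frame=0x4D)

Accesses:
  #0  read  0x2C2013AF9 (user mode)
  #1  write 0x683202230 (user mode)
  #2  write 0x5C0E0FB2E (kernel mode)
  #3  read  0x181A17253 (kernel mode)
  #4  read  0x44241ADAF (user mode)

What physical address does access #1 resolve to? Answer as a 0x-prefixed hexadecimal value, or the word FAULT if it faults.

Walk each access:
#0 VA=0x2C2013AF9 (r,user):
  L0 @0x2A[11] → 0x2B007  P=1,RW=1,US=1,PS=0
  L1 @0x2B[16] → 0x2F007  P=1,RW=1,US=1,PS=0
  L2 @0x2F[19] → 0x33007  P=1,RW=1,US=1,PS=0
  ✓ 0x33AF9  — 3 lookups
#1 VA=0x683202230 (w,user):
  L0 @0x2A[26] → 0x36007  P=1,RW=1,US=1,PS=0
  L1 @0x36[25] → 0x3A007  P=1,RW=1,US=1,PS=0
  L2 @0x3A[2] → 0x3D005  P=1,RW=0,US=1,PS=0
  → PROTECTION_VIOLATION  (3 entries read)
#2 VA=0x5C0E0FB2E (w,kernel):
  L0 @0x2A[23] → 0x3F007  P=1,RW=1,US=1,PS=0
  L1 @0x3F[7] → 0x41007  P=1,RW=1,US=1,PS=0
  L2 @0x41[15] → 0x43005  P=1,RW=0,US=1,PS=0
  → PROTECTION_VIOLATION  (3 entries read)
#3 VA=0x181A17253 (r,kernel):
  L0 @0x2A[6] → 0x47007  P=1,RW=1,US=1,PS=0
  L1 @0x47[13] → 0x48007  P=1,RW=1,US=1,PS=0
  L2 @0x48[23] → 0x49007  P=1,RW=1,US=1,PS=0
  ✓ 0x49253  — 3 lookups
#4 VA=0x44241ADAF (r,user):
  L0 @0x2A[17] → 0x4A007  P=1,RW=1,US=1,PS=0
  L1 @0x4A[18] → 0x4C007  P=1,RW=1,US=1,PS=0
  L2 @0x4C[26] → 0x4D007  P=1,RW=1,US=1,PS=0
  ✓ 0x4DDAF  — 3 lookups

Access #1 PA: FAULT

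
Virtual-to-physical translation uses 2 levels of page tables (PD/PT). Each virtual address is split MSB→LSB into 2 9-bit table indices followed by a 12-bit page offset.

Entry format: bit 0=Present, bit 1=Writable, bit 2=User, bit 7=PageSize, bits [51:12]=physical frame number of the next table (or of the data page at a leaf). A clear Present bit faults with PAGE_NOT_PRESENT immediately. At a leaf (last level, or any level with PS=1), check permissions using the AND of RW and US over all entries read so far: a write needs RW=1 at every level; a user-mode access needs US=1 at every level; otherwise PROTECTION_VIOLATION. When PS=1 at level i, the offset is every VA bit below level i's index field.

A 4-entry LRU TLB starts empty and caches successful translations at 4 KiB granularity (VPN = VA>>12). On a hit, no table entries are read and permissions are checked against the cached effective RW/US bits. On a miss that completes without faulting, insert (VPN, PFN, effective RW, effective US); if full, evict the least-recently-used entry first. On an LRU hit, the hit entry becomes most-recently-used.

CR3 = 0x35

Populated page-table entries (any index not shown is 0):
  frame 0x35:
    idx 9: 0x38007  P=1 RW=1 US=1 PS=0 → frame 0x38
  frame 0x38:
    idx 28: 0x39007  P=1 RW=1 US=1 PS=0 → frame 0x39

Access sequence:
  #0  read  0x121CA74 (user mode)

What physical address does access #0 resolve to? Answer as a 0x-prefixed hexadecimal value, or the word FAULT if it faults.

Walk each access:
#0 VA=0x121CA74 (r,user):
  L0 @0x35[9] → 0x38007  P=1,RW=1,US=1,PS=0
  L1 @0x38[28] → 0x39007  P=1,RW=1,US=1,PS=0
  → PA=0x39A74  (2 entries read)

Access #0 PA: 0x39A74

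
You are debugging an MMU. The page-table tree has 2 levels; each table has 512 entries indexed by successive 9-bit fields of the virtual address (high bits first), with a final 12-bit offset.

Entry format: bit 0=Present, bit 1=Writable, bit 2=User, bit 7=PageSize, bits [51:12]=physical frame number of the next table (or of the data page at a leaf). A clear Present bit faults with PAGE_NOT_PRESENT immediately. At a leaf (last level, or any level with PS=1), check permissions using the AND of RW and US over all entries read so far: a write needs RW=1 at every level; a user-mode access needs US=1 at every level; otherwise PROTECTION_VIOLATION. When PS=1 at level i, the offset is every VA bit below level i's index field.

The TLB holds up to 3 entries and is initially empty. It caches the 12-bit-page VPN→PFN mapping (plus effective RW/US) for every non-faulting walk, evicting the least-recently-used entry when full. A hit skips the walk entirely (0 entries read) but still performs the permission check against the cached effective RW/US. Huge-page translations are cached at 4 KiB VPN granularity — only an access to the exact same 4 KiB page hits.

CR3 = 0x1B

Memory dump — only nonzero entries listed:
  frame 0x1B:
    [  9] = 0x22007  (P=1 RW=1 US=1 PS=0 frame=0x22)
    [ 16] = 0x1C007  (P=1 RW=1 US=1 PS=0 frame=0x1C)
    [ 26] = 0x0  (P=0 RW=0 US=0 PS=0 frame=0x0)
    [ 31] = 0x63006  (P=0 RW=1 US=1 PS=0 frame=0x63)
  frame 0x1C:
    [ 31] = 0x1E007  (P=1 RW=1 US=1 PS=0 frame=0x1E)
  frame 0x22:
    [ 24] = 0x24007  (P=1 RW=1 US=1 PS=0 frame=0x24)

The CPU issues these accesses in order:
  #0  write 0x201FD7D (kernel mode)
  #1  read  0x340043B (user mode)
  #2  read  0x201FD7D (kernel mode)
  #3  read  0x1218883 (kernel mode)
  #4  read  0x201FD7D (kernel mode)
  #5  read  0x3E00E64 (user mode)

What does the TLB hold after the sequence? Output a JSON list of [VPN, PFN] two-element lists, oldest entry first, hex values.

Walk each access:
#0 VA=0x201FD7D (w,kernel):
  lvl0: tbl 0x1B, slot 16 ⇒ 0x1C007 (P1/RW1/US1/PS0)
  lvl1: tbl 0x1C, slot 31 ⇒ 0x1E007 (P1/RW1/US1/PS0)
  ⇒ phys 0x1ED7D  [2 reads]
#1 VA=0x340043B (r,user):
  lvl0: tbl 0x1B, slot 26 ⇒ 0x0 (P0/RW0/US0/PS0)
  ✗ PAGE_NOT_PRESENT  [1 reads]
#2 VA=0x201FD7D (r,kernel):
  TLB hit vpn=0x201F → PA=0x1ED7D
#3 VA=0x1218883 (r,kernel):
  lvl0: tbl 0x1B, slot 9 ⇒ 0x22007 (P1/RW1/US1/PS0)
  lvl1: tbl 0x22, slot 24 ⇒ 0x24007 (P1/RW1/US1/PS0)
  ⇒ phys 0x24883  [2 reads]
#4 VA=0x201FD7D (r,kernel):
  TLB hit vpn=0x201F → PA=0x1ED7D
#5 VA=0x3E00E64 (r,user):
  lvl0: tbl 0x1B, slot 31 ⇒ 0x63006 (P0/RW1/US1/PS0)
  ✗ PAGE_NOT_PRESENT  [1 reads]

TLB: [["0x1218", "0x24"], ["0x201F", "0x1E"]]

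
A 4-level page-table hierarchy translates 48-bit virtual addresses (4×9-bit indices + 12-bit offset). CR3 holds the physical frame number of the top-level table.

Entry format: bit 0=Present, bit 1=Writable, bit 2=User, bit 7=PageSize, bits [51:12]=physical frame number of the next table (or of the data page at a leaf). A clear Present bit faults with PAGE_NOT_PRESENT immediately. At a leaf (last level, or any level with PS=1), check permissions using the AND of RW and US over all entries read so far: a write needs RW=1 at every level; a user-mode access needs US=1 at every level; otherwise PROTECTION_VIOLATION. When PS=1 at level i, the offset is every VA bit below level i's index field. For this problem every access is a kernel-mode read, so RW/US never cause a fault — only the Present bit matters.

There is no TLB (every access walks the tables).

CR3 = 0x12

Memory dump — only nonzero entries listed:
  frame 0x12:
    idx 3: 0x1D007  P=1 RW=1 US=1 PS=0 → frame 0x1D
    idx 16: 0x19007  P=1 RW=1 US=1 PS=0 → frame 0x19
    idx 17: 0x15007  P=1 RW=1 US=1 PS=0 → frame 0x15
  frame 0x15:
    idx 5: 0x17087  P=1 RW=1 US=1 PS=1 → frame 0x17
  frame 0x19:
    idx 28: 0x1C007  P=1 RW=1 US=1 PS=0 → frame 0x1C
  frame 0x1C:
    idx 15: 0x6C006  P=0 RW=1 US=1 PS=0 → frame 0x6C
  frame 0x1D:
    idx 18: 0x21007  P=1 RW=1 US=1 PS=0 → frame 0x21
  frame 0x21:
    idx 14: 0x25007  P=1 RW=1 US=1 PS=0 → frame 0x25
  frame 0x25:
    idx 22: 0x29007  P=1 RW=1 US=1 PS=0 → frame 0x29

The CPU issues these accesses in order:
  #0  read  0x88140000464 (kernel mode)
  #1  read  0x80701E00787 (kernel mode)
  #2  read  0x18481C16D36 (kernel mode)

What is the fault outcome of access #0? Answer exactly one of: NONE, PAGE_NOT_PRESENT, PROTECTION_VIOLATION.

Per-access translation:
#0 VA=0x88140000464 (r,kernel):
  L0 @0x12[17] → 0x15007  P=1,RW=1,US=1,PS=0
  L1 @0x15[5] → 0x17087  P=1,RW=1,US=1,PS=1
  ⇒ phys 0x17464 (huge @L1)  [2 reads]
#1 VA=0x80701E00787 (r,kernel):
  L0 @0x12[16] → 0x19007  P=1,RW=1,US=1,PS=0
  L1 @0x19[28] → 0x1C007  P=1,RW=1,US=1,PS=0
  L2 @0x1C[15] → 0x6C006  P=0,RW=1,US=1,PS=0
  ✗ PAGE_NOT_PRESENT  [3 reads]
#2 VA=0x18481C16D36 (r,kernel):
  L0 @0x12[3] → 0x1D007  P=1,RW=1,US=1,PS=0
  L1 @0x1D[18] → 0x21007  P=1,RW=1,US=1,PS=0
  L2 @0x21[14] → 0x25007  P=1,RW=1,US=1,PS=0
  L3 @0x25[22] → 0x29007  P=1,RW=1,US=1,PS=0
  ⇒ phys 0x29D36  [4 reads]

Access #0 fault: NONE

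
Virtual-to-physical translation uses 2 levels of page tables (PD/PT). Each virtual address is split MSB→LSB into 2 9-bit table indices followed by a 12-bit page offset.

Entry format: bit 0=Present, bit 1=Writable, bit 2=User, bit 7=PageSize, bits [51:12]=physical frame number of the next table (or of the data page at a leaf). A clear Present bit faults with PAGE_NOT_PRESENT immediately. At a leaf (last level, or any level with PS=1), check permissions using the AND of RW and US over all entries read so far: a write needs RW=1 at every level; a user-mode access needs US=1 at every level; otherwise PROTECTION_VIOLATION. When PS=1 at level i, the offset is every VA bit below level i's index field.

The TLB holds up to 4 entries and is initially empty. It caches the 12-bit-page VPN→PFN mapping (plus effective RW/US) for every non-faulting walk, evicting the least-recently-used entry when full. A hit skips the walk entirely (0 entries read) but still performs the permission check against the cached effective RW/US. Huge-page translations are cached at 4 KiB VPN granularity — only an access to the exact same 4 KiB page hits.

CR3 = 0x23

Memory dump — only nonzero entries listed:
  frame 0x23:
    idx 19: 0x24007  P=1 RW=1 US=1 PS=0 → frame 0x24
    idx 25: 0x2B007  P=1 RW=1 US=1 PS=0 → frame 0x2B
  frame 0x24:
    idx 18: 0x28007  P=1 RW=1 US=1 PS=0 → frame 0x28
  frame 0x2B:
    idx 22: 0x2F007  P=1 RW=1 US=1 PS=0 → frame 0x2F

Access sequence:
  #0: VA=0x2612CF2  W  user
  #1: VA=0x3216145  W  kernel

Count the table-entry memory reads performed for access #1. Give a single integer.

Trace:
#0 VA=0x2612CF2 (w,user):
  [0] read 0x23 idx=19: raw=0x24007 flags P=1 W=1 U=1 S=0
  [1] read 0x24 idx=18: raw=0x28007 flags P=1 W=1 U=1 S=0
  ⇒ phys 0x28CF2  [2 reads]
#1 VA=0x3216145 (w,kernel):
  [0] read 0x23 idx=25: raw=0x2B007 flags P=1 W=1 U=1 S=0
  [1] read 0x2B idx=22: raw=0x2F007 flags P=1 W=1 U=1 S=0
  ⇒ phys 0x2F145  [2 reads]

Entries read for #1: 2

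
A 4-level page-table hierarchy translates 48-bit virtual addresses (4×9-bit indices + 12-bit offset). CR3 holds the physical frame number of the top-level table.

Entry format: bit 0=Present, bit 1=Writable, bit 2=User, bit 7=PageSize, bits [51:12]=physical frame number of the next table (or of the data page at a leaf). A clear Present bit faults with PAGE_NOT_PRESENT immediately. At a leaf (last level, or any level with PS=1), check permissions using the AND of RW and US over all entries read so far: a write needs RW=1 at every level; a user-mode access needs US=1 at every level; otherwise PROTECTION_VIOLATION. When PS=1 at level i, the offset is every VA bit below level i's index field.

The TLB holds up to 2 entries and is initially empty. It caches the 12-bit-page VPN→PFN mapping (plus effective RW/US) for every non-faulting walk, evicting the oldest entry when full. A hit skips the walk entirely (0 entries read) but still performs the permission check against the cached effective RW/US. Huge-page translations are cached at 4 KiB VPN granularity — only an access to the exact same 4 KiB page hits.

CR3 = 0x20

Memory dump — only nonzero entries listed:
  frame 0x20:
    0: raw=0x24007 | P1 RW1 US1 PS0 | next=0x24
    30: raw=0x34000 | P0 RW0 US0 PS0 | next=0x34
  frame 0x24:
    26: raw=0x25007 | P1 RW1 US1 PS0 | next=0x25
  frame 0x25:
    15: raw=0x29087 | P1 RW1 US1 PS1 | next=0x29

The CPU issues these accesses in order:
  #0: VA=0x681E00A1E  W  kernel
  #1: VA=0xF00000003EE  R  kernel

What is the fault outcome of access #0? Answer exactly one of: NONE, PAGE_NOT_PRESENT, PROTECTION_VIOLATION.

Per-access translation:
#0 VA=0x681E00A1E (w,kernel):
  L0: frame=0x20 idx=0 entry=0x24007 [P=1 RW=1 US=1 PS=0]
  L1: frame=0x24 idx=26 entry=0x25007 [P=1 RW=1 US=1 PS=0]
  L2: frame=0x25 idx=15 entry=0x29087 [P=1 RW=1 US=1 PS=1]
  ✓ 0x29A1E (huge @L2)  — 3 lookups
#1 VA=0xF00000003EE (r,kernel):
  L0: frame=0x20 idx=30 entry=0x34000 [P=0 RW=0 US=0 PS=0]
  ✗ PAGE_NOT_PRESENT  [1 reads]

Access #0 fault: NONE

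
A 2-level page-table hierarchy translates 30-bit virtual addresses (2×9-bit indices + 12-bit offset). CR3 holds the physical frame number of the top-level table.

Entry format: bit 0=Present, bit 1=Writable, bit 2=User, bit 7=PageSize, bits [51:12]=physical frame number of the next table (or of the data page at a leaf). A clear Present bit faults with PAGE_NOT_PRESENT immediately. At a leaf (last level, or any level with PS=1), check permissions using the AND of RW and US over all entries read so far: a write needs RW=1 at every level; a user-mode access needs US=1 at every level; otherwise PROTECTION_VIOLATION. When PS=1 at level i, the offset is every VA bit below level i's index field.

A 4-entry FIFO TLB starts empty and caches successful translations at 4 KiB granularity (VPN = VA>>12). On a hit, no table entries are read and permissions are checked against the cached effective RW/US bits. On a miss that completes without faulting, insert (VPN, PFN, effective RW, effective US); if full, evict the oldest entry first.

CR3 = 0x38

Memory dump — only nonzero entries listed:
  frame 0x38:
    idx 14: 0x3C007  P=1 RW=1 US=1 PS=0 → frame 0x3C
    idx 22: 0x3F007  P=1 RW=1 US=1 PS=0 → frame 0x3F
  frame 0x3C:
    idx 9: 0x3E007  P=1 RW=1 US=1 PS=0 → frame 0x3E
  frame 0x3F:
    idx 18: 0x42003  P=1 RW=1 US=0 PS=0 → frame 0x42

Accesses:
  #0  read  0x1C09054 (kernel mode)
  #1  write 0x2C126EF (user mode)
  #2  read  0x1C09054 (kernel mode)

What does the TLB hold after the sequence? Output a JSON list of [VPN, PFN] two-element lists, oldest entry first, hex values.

Per-access translation:
#0 VA=0x1C09054 (r,kernel):
  L0 @0x38[14] → 0x3C007  P=1,RW=1,US=1,PS=0
  L1 @0x3C[9] → 0x3E007  P=1,RW=1,US=1,PS=0
  ⇒ phys 0x3E054  [2 reads]
#1 VA=0x2C126EF (w,user):
  L0 @0x38[22] → 0x3F007  P=1,RW=1,US=1,PS=0
  L1 @0x3F[18] → 0x42003  P=1,RW=1,US=0,PS=0
  ⇒ fault: PROTECTION_VIOLATION  — 2 lookups
#2 VA=0x1C09054 (r,kernel):
  TLB hit vpn=0x1C09 → PA=0x3E054

TLB: [["0x1C09", "0x3E"]]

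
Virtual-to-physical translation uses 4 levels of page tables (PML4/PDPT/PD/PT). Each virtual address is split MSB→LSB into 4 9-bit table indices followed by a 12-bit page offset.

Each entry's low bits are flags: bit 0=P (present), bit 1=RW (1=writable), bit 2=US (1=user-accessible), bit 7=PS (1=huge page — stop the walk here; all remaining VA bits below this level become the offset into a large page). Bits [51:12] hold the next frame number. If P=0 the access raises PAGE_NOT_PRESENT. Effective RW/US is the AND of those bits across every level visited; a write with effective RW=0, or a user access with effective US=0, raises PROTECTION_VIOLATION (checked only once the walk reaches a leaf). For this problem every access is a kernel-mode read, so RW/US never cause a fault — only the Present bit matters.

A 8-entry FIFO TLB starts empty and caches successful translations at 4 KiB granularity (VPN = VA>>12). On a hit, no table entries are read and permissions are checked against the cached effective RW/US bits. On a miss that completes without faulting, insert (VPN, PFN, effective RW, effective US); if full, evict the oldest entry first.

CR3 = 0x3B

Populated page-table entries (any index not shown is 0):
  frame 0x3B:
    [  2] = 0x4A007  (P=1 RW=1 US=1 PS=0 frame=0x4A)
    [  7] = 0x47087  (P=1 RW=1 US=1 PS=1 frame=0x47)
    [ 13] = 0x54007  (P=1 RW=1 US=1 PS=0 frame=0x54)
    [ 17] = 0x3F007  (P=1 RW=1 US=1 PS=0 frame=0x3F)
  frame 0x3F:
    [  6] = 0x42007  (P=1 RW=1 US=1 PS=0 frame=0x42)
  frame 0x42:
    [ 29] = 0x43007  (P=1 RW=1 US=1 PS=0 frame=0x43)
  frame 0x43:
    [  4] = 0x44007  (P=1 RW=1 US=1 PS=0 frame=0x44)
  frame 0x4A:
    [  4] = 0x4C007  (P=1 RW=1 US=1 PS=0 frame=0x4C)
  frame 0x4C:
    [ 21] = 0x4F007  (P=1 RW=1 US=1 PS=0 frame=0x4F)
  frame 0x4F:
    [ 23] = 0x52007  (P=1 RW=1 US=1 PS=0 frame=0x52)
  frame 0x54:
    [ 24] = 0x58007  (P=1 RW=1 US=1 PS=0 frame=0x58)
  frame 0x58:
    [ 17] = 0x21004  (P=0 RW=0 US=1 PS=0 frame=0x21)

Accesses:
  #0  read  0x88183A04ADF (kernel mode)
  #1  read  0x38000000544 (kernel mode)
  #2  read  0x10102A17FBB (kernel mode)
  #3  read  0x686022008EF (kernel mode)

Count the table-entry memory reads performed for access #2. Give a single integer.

Walk each access:
#0 VA=0x88183A04ADF (r,kernel):
  L0: frame=0x3B idx=17 entry=0x3F007 [P=1 RW=1 US=1 PS=0]
  L1: frame=0x3F idx=6 entry=0x42007 [P=1 RW=1 US=1 PS=0]
  L2: frame=0x42 idx=29 entry=0x43007 [P=1 RW=1 US=1 PS=0]
  L3: frame=0x43 idx=4 entry=0x44007 [P=1 RW=1 US=1 PS=0]
  ✓ 0x44ADF  — 4 lookups
#1 VA=0x38000000544 (r,kernel):
  L0: frame=0x3B idx=7 entry=0x47087 [P=1 RW=1 US=1 PS=1]
  ✓ 0x47544 (huge @L0)  — 1 lookups
#2 VA=0x10102A17FBB (r,kernel):
  L0: frame=0x3B idx=2 entry=0x4A007 [P=1 RW=1 US=1 PS=0]
  L1: frame=0x4A idx=4 entry=0x4C007 [P=1 RW=1 US=1 PS=0]
  L2: frame=0x4C idx=21 entry=0x4F007 [P=1 RW=1 US=1 PS=0]
  L3: frame=0x4F idx=23 entry=0x52007 [P=1 RW=1 US=1 PS=0]
  ✓ 0x52FBB  — 4 lookups
#3 VA=0x686022008EF (r,kernel):
  L0: frame=0x3B idx=13 entry=0x54007 [P=1 RW=1 US=1 PS=0]
  L1: frame=0x54 idx=24 entry=0x58007 [P=1 RW=1 US=1 PS=0]
  L2: frame=0x58 idx=17 entry=0x21004 [P=0 RW=0 US=1 PS=0]
  ⇒ fault: PAGE_NOT_PRESENT  — 3 lookups

Entries read for #2: 4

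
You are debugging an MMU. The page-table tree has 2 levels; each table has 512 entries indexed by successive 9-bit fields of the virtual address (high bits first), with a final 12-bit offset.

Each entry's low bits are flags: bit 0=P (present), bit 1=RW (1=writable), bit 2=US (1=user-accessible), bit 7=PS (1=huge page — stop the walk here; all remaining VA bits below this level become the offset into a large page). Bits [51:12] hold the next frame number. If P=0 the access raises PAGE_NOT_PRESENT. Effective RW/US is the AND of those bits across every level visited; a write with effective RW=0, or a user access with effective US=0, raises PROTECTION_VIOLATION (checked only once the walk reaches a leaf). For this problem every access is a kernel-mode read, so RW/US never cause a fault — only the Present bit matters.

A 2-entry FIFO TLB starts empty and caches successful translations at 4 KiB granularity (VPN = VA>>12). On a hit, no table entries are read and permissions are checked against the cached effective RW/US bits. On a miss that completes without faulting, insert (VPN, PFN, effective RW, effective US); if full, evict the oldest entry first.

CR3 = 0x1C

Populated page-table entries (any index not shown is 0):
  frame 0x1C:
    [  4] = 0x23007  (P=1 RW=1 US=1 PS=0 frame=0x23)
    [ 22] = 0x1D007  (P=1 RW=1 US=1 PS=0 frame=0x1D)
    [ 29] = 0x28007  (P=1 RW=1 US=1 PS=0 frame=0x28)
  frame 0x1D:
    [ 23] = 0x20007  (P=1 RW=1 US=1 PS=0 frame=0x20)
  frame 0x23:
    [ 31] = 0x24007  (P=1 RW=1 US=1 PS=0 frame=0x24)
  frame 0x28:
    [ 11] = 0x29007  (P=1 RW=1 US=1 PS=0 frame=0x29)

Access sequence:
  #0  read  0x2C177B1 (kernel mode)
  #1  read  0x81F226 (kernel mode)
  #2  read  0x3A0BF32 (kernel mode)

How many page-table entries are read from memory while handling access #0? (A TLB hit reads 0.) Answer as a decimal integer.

Per-access translation:
#0 VA=0x2C177B1 (r,kernel):
  L0: frame=0x1C idx=22 entry=0x1D007 [P=1 RW=1 US=1 PS=0]
  L1: frame=0x1D idx=23 entry=0x20007 [P=1 RW=1 US=1 PS=0]
  → PA=0x207B1  (2 entries read)
#1 VA=0x81F226 (r,kernel):
  L0: frame=0x1C idx=4 entry=0x23007 [P=1 RW=1 US=1 PS=0]
  L1: frame=0x23 idx=31 entry=0x24007 [P=1 RW=1 US=1 PS=0]
  → PA=0x24226  (2 entries read)
#2 VA=0x3A0BF32 (r,kernel):
  L0: frame=0x1C idx=29 entry=0x28007 [P=1 RW=1 US=1 PS=0]
  L1: frame=0x28 idx=11 entry=0x29007 [P=1 RW=1 US=1 PS=0]
  → PA=0x29F32  (2 entries read)

Entries read for #0: 2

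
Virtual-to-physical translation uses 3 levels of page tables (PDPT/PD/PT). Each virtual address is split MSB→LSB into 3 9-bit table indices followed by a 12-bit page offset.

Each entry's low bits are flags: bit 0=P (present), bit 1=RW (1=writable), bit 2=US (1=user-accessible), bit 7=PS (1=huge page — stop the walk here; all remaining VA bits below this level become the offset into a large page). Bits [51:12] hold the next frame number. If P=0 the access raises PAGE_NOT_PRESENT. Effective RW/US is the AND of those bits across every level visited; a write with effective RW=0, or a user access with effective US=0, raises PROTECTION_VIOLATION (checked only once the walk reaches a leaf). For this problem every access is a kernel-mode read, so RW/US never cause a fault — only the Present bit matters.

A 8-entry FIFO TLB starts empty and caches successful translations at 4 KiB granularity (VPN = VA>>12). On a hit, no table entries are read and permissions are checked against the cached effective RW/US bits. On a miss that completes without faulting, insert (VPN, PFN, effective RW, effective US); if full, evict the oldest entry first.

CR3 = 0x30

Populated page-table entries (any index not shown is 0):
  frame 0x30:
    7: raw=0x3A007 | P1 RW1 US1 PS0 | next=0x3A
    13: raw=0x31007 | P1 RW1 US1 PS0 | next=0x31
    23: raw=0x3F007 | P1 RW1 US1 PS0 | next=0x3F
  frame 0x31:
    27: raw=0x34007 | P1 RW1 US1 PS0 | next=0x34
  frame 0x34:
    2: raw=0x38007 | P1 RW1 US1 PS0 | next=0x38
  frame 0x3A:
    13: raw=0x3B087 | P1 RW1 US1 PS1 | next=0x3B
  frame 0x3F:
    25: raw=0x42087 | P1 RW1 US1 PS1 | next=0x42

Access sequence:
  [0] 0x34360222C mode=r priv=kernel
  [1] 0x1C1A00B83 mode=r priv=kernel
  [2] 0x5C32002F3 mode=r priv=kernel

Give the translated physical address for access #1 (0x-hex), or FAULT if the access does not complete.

Per-access translation:
#0 VA=0x34360222C (r,kernel):
  L0 @0x30[13] → 0x31007  P=1,RW=1,US=1,PS=0
  L1 @0x31[27] → 0x34007  P=1,RW=1,US=1,PS=0
  L2 @0x34[2] → 0x38007  P=1,RW=1,US=1,PS=0
  → PA=0x3822C  (3 entries read)
#1 VA=0x1C1A00B83 (r,kernel):
  L0 @0x30[7] → 0x3A007  P=1,RW=1,US=1,PS=0
  L1 @0x3A[13] → 0x3B087  P=1,RW=1,US=1,PS=1
  → PA=0x3BB83 (huge @L1)  (2 entries read)
#2 VA=0x5C32002F3 (r,kernel):
  L0 @0x30[23] → 0x3F007  P=1,RW=1,US=1,PS=0
  L1 @0x3F[25] → 0x42087  P=1,RW=1,US=1,PS=1
  → PA=0x422F3 (huge @L1)  (2 entries read)

Access #1 PA: 0x3BB83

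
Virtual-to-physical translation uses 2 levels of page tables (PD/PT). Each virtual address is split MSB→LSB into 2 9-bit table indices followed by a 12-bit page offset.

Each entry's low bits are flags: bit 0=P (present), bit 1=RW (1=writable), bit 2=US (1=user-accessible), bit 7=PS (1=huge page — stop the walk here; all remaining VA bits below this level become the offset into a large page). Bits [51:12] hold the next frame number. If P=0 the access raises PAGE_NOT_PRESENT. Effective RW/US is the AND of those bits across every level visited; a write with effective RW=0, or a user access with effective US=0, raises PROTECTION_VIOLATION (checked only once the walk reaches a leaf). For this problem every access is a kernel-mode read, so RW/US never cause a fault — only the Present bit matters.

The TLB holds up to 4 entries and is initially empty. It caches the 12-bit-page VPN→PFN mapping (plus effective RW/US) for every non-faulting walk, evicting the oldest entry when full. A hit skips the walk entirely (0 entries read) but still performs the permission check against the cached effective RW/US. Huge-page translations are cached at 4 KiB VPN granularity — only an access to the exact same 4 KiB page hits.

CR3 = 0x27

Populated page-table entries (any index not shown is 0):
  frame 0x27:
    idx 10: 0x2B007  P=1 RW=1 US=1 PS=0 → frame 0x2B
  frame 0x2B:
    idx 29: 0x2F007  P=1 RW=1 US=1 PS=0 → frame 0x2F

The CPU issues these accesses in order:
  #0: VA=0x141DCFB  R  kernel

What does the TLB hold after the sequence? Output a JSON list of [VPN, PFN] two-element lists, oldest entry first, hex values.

Walk each access:
#0 VA=0x141DCFB (r,kernel):
  lvl0: tbl 0x27, slot 10 ⇒ 0x2B007 (P1/RW1/US1/PS0)
  lvl1: tbl 0x2B, slot 29 ⇒ 0x2F007 (P1/RW1/US1/PS0)
  ✓ 0x2FCFB  — 2 lookups

TLB: [["0x141D", "0x2F"]]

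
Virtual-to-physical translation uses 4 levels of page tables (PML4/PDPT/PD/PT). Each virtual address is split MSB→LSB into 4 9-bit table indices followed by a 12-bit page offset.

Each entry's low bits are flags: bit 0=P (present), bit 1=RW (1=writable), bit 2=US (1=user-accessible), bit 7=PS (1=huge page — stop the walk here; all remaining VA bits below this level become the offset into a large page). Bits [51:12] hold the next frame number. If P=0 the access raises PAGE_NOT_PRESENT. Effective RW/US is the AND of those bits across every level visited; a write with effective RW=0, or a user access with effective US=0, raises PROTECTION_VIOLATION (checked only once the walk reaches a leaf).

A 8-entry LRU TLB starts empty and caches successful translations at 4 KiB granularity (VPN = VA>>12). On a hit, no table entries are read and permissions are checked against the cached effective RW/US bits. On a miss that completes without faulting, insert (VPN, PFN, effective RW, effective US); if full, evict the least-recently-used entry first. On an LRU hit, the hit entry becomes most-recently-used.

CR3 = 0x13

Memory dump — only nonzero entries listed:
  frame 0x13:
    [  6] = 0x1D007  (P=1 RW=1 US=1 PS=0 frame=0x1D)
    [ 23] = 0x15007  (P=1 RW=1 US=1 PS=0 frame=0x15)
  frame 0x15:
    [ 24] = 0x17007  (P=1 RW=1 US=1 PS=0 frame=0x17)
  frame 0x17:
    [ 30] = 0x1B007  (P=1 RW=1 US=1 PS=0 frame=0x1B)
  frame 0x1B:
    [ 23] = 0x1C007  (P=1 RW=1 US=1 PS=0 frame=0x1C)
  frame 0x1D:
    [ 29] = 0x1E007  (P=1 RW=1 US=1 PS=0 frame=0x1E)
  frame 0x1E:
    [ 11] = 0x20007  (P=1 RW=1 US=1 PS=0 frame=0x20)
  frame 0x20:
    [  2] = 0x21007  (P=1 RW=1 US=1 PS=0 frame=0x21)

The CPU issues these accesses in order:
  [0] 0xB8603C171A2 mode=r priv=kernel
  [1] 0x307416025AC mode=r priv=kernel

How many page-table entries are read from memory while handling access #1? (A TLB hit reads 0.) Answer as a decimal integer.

Walk each access:
#0 VA=0xB8603C171A2 (r,kernel):
  L0: frame=0x13 idx=23 entry=0x15007 [P=1 RW=1 US=1 PS=0]
  L1: frame=0x15 idx=24 entry=0x17007 [P=1 RW=1 US=1 PS=0]
  L2: frame=0x17 idx=30 entry=0x1B007 [P=1 RW=1 US=1 PS=0]
  L3: frame=0x1B idx=23 entry=0x1C007 [P=1 RW=1 US=1 PS=0]
  → PA=0x1C1A2  (4 entries read)
#1 VA=0x307416025AC (r,kernel):
  L0: frame=0x13 idx=6 entry=0x1D007 [P=1 RW=1 US=1 PS=0]
  L1: frame=0x1D idx=29 entry=0x1E007 [P=1 RW=1 US=1 PS=0]
  L2: frame=0x1E idx=11 entry=0x20007 [P=1 RW=1 US=1 PS=0]
  L3: frame=0x20 idx=2 entry=0x21007 [P=1 RW=1 US=1 PS=0]
  → PA=0x215AC  (4 entries read)

Entries read for #1: 4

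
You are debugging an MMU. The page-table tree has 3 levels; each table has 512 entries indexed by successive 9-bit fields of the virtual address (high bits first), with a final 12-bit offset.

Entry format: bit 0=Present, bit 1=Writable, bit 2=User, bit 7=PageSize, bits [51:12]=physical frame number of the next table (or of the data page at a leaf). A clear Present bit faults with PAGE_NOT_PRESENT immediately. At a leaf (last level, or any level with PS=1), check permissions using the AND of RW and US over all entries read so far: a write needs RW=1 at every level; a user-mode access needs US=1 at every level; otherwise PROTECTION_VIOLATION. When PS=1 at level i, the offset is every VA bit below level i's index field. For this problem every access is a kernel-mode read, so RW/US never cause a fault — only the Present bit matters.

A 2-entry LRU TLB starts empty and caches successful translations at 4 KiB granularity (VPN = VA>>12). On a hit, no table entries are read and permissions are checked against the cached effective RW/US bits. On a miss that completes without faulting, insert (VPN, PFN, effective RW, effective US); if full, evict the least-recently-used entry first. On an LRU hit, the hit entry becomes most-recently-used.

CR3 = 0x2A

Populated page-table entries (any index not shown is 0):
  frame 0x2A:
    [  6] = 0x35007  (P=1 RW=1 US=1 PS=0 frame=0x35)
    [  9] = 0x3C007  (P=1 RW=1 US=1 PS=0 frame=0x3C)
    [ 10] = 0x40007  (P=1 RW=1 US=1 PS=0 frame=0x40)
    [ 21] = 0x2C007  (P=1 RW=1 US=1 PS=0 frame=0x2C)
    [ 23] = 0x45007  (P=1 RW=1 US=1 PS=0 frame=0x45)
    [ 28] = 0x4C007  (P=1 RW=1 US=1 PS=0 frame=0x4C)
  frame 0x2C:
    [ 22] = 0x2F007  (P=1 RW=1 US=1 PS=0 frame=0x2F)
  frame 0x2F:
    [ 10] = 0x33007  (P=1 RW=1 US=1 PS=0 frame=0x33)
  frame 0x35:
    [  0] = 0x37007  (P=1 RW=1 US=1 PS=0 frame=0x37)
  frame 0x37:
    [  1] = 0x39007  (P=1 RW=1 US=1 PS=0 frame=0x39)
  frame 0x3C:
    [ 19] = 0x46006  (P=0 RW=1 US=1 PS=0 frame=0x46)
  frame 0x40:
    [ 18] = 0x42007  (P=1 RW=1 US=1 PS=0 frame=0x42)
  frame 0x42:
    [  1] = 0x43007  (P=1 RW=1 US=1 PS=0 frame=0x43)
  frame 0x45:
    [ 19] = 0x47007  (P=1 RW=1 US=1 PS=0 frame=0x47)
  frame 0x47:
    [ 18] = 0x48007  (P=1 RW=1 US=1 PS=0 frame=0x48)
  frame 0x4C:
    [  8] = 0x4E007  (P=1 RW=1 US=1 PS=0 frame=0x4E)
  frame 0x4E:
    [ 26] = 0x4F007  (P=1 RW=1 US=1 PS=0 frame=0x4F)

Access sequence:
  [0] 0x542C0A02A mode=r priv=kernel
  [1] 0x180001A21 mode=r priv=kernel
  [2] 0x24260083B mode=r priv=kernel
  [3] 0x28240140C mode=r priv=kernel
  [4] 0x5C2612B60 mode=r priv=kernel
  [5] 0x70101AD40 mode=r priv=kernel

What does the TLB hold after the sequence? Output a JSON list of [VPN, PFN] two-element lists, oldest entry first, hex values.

Trace:
#0 VA=0x542C0A02A (r,kernel):
  [0] read 0x2A idx=21: raw=0x2C007 flags P=1 W=1 U=1 S=0
  [1] read 0x2C idx=22: raw=0x2F007 flags P=1 W=1 U=1 S=0
  [2] read 0x2F idx=10: raw=0x33007 flags P=1 W=1 U=1 S=0
  ✓ 0x3302A  — 3 lookups
#1 VA=0x180001A21 (r,kernel):
  [0] read 0x2A idx=6: raw=0x35007 flags P=1 W=1 U=1 S=0
  [1] read 0x35 idx=0: raw=0x37007 flags P=1 W=1 U=1 S=0
  [2] read 0x37 idx=1: raw=0x39007 flags P=1 W=1 U=1 S=0
  ✓ 0x39A21  — 3 lookups
#2 VA=0x24260083B (r,kernel):
  [0] read 0x2A idx=9: raw=0x3C007 flags P=1 W=1 U=1 S=0
  [1] read 0x3C idx=19: raw=0x46006 flags P=0 W=1 U=1 S=0
  ✗ PAGE_NOT_PRESENT  [2 reads]
#3 VA=0x28240140C (r,kernel):
  [0] read 0x2A idx=10: raw=0x40007 flags P=1 W=1 U=1 S=0
  [1] read 0x40 idx=18: raw=0x42007 flags P=1 W=1 U=1 S=0
  [2] read 0x42 idx=1: raw=0x43007 flags P=1 W=1 U=1 S=0
  ✓ 0x4340C  — 3 lookups
#4 VA=0x5C2612B60 (r,kernel):
  [0] read 0x2A idx=23: raw=0x45007 flags P=1 W=1 U=1 S=0
  [1] read 0x45 idx=19: raw=0x47007 flags P=1 W=1 U=1 S=0
  [2] read 0x47 idx=18: raw=0x48007 flags P=1 W=1 U=1 S=0
  ✓ 0x48B60  — 3 lookups
#5 VA=0x70101AD40 (r,kernel):
  [0] read 0x2A idx=28: raw=0x4C007 flags P=1 W=1 U=1 S=0
  [1] read 0x4C idx=8: raw=0x4E007 flags P=1 W=1 U=1 S=0
  [2] read 0x4E idx=26: raw=0x4F007 flags P=1 W=1 U=1 S=0
  ✓ 0x4FD40  — 3 lookups

TLB: [["0x5C2612", "0x48"], ["0x70101A", "0x4F"]]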